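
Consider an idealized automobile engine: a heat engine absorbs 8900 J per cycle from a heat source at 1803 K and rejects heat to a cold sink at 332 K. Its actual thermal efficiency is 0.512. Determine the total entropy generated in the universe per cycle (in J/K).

ΔS_univ ≈ 8.146 J/K

W = η·Q_H = 0.512 × 8900 = 4557 J, so Q_C = Q_H − W = 4343 J.
Reservoir entropy changes: ΔS_H = −Q_H/T_H = −8900/1803.00 = -4.936 J/K and ΔS_C = +Q_C/T_C = 4343/332.00 = 13.08 J/K.
ΔS_univ = −Q_H/T_H + Q_C/T_C = 8.146 J/K (> 0, since η = 0.512 < η_Carnot = 0.816).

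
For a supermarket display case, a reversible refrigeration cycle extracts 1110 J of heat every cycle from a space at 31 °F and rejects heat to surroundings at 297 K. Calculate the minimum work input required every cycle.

W_in ≈ 99.4 J

T_C = 31 °F → (31 − 32) × 5/9 = -0.56 °C = 272.59 K.
The reversible coefficient of performance is COP_R = T_C/(T_H − T_C) = 272.59/24.41 = 11.1694.
W = Q_C/COP_R = 1110/11.1694 = 99.4 J.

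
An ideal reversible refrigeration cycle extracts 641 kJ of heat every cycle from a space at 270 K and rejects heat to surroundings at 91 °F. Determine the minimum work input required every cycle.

W_in ≈ 85.3 kJ

T_H = 91 °F → (91 − 32) × 5/9 = 32.78 °C = 305.93 K.
For a reversible refrigerator, COP_R = T_C/(T_H − T_C) = 270.00/35.93 = 7.5151.
W = Q_C/COP_R = 641/7.5151 = 85.3 kJ.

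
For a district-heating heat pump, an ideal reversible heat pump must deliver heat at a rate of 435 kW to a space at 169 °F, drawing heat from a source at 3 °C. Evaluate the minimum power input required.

Ẇ_in ≈ 91.1 kW

T_H = 169 °F → (169 − 32) × 5/9 = 76.11 °C = 349.26 K.
T_C = 3 °C → 3 + 273.15 = 276.15 K.
COP_HP = T_H/(T_H − T_C) = 349.26/73.11 = 4.7771.
W = Q_H/COP_HP = 435/4.7771 = 91.1 kW.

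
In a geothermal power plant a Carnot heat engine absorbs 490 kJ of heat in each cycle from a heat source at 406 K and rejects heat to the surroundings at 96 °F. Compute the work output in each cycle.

T_C = 96 °F → (96 − 32) × 5/9 = 35.56 °C = 308.71 K.
Carnot efficiency: η = 1 − T_C/T_H = 1 − 308.71/406.00 = 0.2396.
W = η·Q_H = 0.2396 × 490 = 117.4 kJ.

W ≈ 117.4 kJ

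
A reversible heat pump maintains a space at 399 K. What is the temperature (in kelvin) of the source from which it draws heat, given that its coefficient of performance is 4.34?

T_C ≈ 307 K

COP_HP = T_H/(T_H − T_C) ⇒ T_C = T_H·(COP_HP − 1)/COP_HP = 399.00 × (4.34 − 1)/4.34 = 307 K.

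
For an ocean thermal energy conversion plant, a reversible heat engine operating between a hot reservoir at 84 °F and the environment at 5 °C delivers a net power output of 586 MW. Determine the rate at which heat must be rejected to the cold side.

T_H = 84 °F → (84 − 32) × 5/9 = 28.89 °C = 302.04 K.
T_C = 5 °C → 5 + 273.15 = 278.15 K.
Since the cycle is reversible, η = 1 − T_C/T_H = 1 − 278.15/302.04 = 0.0791.
Since Q_C/Q_H = T_C/T_H and Q_H = W/η, Q_C = W·T_C/(T_H − T_C) = 586 × 278.15/23.89 = 6823 MW.

Q̇_C ≈ 6823 MW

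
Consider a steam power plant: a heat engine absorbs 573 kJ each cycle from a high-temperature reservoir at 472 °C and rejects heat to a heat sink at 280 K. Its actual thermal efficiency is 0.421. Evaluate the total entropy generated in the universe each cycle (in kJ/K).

ΔS_univ ≈ 0.416 kJ/K

T_H = 472 °C → 472 + 273.15 = 745.15 K.
W = η·Q_H = 0.421 × 573 = 241.2 kJ, so Q_C = Q_H − W = 331.8 kJ.
Entropy balance on the reservoirs: −Q_H/T_H = -0.7690 kJ/K, +Q_C/T_C = 1.185 kJ/K.
ΔS_univ = −Q_H/T_H + Q_C/T_C = 0.416 kJ/K (> 0, since η = 0.421 < η_Carnot = 0.624).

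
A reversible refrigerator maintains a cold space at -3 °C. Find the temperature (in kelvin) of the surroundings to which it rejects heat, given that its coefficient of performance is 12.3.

T_H ≈ 292 K

T_C = -3 °C → -3 + 273.15 = 270.15 K.
COP_R = T_C/(T_H − T_C) ⇒ T_H = T_C·(1 + 1/COP_R) = 270.15 × (1 + 1/12.3) = 292 K.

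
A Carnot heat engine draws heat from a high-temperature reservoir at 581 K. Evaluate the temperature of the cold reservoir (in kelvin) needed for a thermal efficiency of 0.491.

T_C ≈ 296 K

From η = 1 − T_C/T_H, T_C = T_H·(1 − η) = 581.00 × (1 − 0.491) = 296 K.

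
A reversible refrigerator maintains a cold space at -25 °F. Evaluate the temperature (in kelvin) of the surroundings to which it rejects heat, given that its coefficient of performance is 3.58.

T_H ≈ 308.9 K

T_C = -25 °F → (-25 − 32) × 5/9 = -31.67 °C = 241.48 K.
COP_R = T_C/(T_H − T_C) ⇒ T_H = T_C·(1 + 1/COP_R) = 241.48 × (1 + 1/3.58) = 308.9 K.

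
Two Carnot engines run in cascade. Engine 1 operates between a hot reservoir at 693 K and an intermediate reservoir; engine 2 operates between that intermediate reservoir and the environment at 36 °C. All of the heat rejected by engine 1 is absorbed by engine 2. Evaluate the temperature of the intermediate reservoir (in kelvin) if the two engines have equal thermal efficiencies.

T_C = 36 °C → 36 + 273.15 = 309.15 K.
Equal efficiencies require 1 − T_m/T_H = 1 − T_C/T_m, i.e. T_m/T_H = T_C/T_m, so T_m = √(T_H·T_C) = √(693.00 × 309.15) = 463 K.

T_m ≈ 463 K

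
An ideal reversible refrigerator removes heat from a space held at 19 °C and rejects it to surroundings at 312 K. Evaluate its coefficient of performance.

COP_R ≈ 14.72

T_C = 19 °C → 19 + 273.15 = 292.15 K.
For a reversible refrigerator, COP_R = T_C/(T_H − T_C) = 292.15/(312.00 − 292.15) = 14.72.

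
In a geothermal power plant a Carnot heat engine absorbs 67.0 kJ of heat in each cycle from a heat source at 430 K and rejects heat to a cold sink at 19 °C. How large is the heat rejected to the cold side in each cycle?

T_C = 19 °C → 19 + 273.15 = 292.15 K.
The Carnot efficiency is η = 1 − T_C/T_H = 1 − 292.15/430.00 = 0.3206.
For a reversible cycle Q_C/Q_H = T_C/T_H, so Q_C = 67.0 × 292.15/430.00 = 45.52 kJ.

Q_C ≈ 45.52 kJ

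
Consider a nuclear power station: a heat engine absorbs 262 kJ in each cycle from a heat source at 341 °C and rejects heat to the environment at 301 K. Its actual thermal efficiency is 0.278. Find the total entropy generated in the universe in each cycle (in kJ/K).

T_H = 341 °C → 341 + 273.15 = 614.15 K.
W = η·Q_H = 0.278 × 262 = 72.84 kJ, so Q_C = Q_H − W = 189.2 kJ.
The hot reservoir loses entropy Q_H/T_H = 262/614.15 = 0.4266 kJ/K; the cold reservoir gains Q_C/T_C = 189.2/301.00 = 0.6285 kJ/K.
ΔS_univ = −Q_H/T_H + Q_C/T_C = 0.202 kJ/K (> 0, since η = 0.278 < η_Carnot = 0.510).

ΔS_univ ≈ 0.202 kJ/K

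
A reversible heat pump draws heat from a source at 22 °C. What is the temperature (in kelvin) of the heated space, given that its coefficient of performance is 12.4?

T_C = 22 °C → 22 + 273.15 = 295.15 K.
COP_HP = T_H/(T_H − T_C) ⇒ T_H = T_C·COP_HP/(COP_HP − 1) = 295.15 × 12.4/(12.4 − 1) = 321 K.

T_H ≈ 321 K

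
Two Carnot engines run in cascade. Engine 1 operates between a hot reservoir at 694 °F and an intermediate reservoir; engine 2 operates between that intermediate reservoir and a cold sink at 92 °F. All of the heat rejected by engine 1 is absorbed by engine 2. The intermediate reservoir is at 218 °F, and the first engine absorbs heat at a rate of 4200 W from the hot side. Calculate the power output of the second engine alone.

Ẇ₂ ≈ 458.7 W

T_H = 694 °F → (694 − 32) × 5/9 = 367.78 °C = 640.93 K.
T_C = 92 °F → (92 − 32) × 5/9 = 33.33 °C = 306.48 K.
T_m = 218 °F → (218 − 32) × 5/9 = 103.33 °C = 376.48 K.
Heat entering the second stage: Q_m = Q_H·(T_m/T_H) = 4200 × 376.48/640.93 = 2467 W.
Second-stage efficiency η₂ = 1 − T_C/T_m = 1 − 306.48/376.48 = 0.1859, so W₂ = η₂·Q_m = 458.7 W.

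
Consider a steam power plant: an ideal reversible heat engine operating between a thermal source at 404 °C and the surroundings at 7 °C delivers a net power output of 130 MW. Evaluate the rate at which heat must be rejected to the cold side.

T_H = 404 °C → 404 + 273.15 = 677.15 K.
T_C = 7 °C → 7 + 273.15 = 280.15 K.
The Carnot efficiency is η = 1 − T_C/T_H = 1 − 280.15/677.15 = 0.5863.
Since Q_C/Q_H = T_C/T_H and Q_H = W/η, Q_C = W·T_C/(T_H − T_C) = 130 × 280.15/397.00 = 91.7 MW.

Q̇_C ≈ 91.7 MW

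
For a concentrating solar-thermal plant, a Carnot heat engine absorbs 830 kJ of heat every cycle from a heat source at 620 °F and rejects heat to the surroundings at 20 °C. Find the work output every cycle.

T_H = 620 °F → (620 − 32) × 5/9 = 326.67 °C = 599.82 K.
T_C = 20 °C → 20 + 273.15 = 293.15 K.
Carnot efficiency: η = 1 − T_C/T_H = 1 − 293.15/599.82 = 0.5113.
W = η·Q_H = 0.5113 × 830 = 424.4 kJ.

W ≈ 424.4 kJ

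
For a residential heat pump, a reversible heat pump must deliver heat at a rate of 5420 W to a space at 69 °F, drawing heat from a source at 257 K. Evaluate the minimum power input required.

T_H = 69 °F → (69 − 32) × 5/9 = 20.56 °C = 293.71 K.
Reversible heating COP: COP_HP = T_H/(T_H − T_C) = 293.71/36.71 = 8.0017.
W = Q_H/COP_HP = 5420/8.0017 = 677 W.

Ẇ_in ≈ 677 W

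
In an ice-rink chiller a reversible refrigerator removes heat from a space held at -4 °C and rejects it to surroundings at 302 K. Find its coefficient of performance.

T_C = -4 °C → -4 + 273.15 = 269.15 K.
The reversible coefficient of performance is COP_R = T_C/(T_H − T_C) = 269.15/(302.00 − 269.15) = 8.19.

COP_R ≈ 8.19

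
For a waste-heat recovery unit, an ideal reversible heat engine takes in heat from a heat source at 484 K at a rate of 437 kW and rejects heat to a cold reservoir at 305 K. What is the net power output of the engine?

Ẇ ≈ 162 kW

The Carnot efficiency is η = 1 − T_C/T_H = 1 − 305.00/484.00 = 0.3698.
W = η·Q_H = 0.3698 × 437 = 162 kW.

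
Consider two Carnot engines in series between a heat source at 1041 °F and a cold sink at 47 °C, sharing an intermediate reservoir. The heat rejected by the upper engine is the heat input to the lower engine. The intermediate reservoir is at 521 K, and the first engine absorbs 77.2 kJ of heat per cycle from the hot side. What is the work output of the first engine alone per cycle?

T_H = 1041 °F → (1041 − 32) × 5/9 = 560.56 °C = 833.71 K.
T_C = 47 °C → 47 + 273.15 = 320.15 K.
First-stage efficiency η₁ = 1 − T_m/T_H = 1 − 521.00/833.71 = 0.3751.
W₁ = η₁·Q_H = 0.3751 × 77.2 = 29.0 kJ.

W₁ ≈ 29.0 kJ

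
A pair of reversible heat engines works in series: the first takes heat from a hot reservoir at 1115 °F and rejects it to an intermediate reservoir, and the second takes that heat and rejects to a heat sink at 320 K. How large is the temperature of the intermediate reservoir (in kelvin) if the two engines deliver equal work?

T_H = 1115 °F → (1115 − 32) × 5/9 = 601.67 °C = 874.82 K.
For reversible stages Q_m = Q_H·(T_m/T_H). Setting W₁ = Q_H(1 − T_m/T_H) equal to W₂ = Q_m(1 − T_C/T_m) = Q_H·(T_m − T_C)/T_H gives T_H − T_m = T_m − T_C, so T_m = (T_H + T_C)/2 = (874.82 + 320.00)/2 = 597 K.

T_m ≈ 597 K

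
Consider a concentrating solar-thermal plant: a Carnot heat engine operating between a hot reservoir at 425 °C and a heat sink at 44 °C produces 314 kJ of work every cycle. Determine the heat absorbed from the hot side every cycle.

T_H = 425 °C → 425 + 273.15 = 698.15 K.
T_C = 44 °C → 44 + 273.15 = 317.15 K.
Carnot efficiency: η = 1 − T_C/T_H = 1 − 317.15/698.15 = 0.5457.
Q_H = W/η = 314/0.5457 = 575.4 kJ.

Q_H ≈ 575.4 kJ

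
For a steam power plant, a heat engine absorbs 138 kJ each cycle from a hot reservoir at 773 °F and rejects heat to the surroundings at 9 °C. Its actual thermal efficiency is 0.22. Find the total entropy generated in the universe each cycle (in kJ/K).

ΔS_univ ≈ 0.180 kJ/K

T_H = 773 °F → (773 − 32) × 5/9 = 411.67 °C = 684.82 K.
T_C = 9 °C → 9 + 273.15 = 282.15 K.
W = η·Q_H = 0.22 × 138 = 30.36 kJ, so Q_C = Q_H − W = 107.6 kJ.
Entropy balance on the reservoirs: −Q_H/T_H = -0.2015 kJ/K, +Q_C/T_C = 0.3815 kJ/K.
ΔS_univ = −Q_H/T_H + Q_C/T_C = 0.180 kJ/K (> 0, since η = 0.22 < η_Carnot = 0.588).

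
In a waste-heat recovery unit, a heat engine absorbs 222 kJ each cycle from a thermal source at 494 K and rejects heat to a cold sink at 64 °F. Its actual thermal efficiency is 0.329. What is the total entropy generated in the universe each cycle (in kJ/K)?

ΔS_univ ≈ 0.0626 kJ/K

T_C = 64 °F → (64 − 32) × 5/9 = 17.78 °C = 290.93 K.
W = η·Q_H = 0.329 × 222 = 73.04 kJ, so Q_C = Q_H − W = 149.0 kJ.
Entropy balance on the reservoirs: −Q_H/T_H = -0.4494 kJ/K, +Q_C/T_C = 0.5120 kJ/K.
ΔS_univ = −Q_H/T_H + Q_C/T_C = 0.0626 kJ/K (> 0, since η = 0.329 < η_Carnot = 0.411).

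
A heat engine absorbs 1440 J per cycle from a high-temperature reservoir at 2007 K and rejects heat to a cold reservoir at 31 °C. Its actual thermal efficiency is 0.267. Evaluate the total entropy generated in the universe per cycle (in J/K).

T_C = 31 °C → 31 + 273.15 = 304.15 K.
W = η·Q_H = 0.267 × 1440 = 384.5 J, so Q_C = Q_H − W = 1056 J.
The hot reservoir loses entropy Q_H/T_H = 1440/2007.00 = 0.7175 J/K; the cold reservoir gains Q_C/T_C = 1056/304.15 = 3.470 J/K.
ΔS_univ = −Q_H/T_H + Q_C/T_C = 2.75 J/K (> 0, since η = 0.267 < η_Carnot = 0.848).

ΔS_univ ≈ 2.75 J/K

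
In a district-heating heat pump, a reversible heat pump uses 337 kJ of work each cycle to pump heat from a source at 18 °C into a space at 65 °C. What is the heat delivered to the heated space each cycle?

T_H = 65 °C → 65 + 273.15 = 338.15 K.
T_C = 18 °C → 18 + 273.15 = 291.15 K.
Reversible heating COP: COP_HP = T_H/(T_H − T_C) = 338.15/47.00 = 7.1947.
Q_H = COP_HP · W = 7.1947 × 337 = 2420 kJ.

Q_H ≈ 2420 kJ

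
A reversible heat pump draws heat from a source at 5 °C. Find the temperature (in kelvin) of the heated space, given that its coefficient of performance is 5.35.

T_C = 5 °C → 5 + 273.15 = 278.15 K.
COP_HP = T_H/(T_H − T_C) ⇒ T_H = T_C·COP_HP/(COP_HP − 1) = 278.15 × 5.35/(5.35 − 1) = 342.1 K.

T_H ≈ 342.1 K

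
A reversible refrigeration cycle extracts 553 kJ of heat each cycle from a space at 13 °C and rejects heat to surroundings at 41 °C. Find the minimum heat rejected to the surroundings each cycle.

T_H = 41 °C → 41 + 273.15 = 314.15 K.
T_C = 13 °C → 13 + 273.15 = 286.15 K.
For a reversible cycle Q_H/Q_C = T_H/T_C, so Q_H = Q_C·T_H/T_C = 553 × 314.15/286.15 = 607 kJ.

Q_H ≈ 607 kJ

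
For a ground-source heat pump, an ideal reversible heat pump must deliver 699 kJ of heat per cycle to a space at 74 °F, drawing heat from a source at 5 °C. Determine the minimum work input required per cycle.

W_in ≈ 43.2 kJ

T_H = 74 °F → (74 − 32) × 5/9 = 23.33 °C = 296.48 K.
T_C = 5 °C → 5 + 273.15 = 278.15 K.
For a reversible heat pump, COP_HP = T_H/(T_H − T_C) = 296.48/18.33 = 16.1718.
W = Q_H/COP_HP = 699/16.1718 = 43.2 kJ.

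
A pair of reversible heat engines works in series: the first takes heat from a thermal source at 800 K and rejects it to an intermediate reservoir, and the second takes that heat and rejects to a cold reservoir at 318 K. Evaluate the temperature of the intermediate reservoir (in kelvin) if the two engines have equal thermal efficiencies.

T_m ≈ 504 K

Equal efficiencies require 1 − T_m/T_H = 1 − T_C/T_m, i.e. T_m/T_H = T_C/T_m, so T_m = √(T_H·T_C) = √(800.00 × 318.00) = 504 K.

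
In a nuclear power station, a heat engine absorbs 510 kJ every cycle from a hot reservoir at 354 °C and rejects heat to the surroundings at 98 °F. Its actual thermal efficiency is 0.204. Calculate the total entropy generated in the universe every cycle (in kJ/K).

T_H = 354 °C → 354 + 273.15 = 627.15 K.
T_C = 98 °F → (98 − 32) × 5/9 = 36.67 °C = 309.82 K.
W = η·Q_H = 0.204 × 510 = 104.0 kJ, so Q_C = Q_H − W = 406.0 kJ.
Entropy balance on the reservoirs: −Q_H/T_H = -0.8132 kJ/K, +Q_C/T_C = 1.310 kJ/K.
ΔS_univ = −Q_H/T_H + Q_C/T_C = 0.497 kJ/K (> 0, since η = 0.204 < η_Carnot = 0.506).

ΔS_univ ≈ 0.497 kJ/K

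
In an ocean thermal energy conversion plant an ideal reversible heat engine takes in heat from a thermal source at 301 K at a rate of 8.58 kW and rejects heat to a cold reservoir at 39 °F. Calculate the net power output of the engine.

Ẇ ≈ 0.683 kW

T_C = 39 °F → (39 − 32) × 5/9 = 3.89 °C = 277.04 K.
The Carnot efficiency is η = 1 − T_C/T_H = 1 − 277.04/301.00 = 0.0796.
W = η·Q_H = 0.0796 × 8.58 = 0.683 kW.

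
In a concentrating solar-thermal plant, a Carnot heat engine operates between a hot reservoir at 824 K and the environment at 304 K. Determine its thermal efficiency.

Carnot efficiency: η = 1 − T_C/T_H = 1 − 304.00/824.00 = 0.631.

η ≈ 0.631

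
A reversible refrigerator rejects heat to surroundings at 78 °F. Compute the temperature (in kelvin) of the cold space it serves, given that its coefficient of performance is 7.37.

T_H = 78 °F → (78 − 32) × 5/9 = 25.56 °C = 298.71 K.
COP_R = T_C/(T_H − T_C) ⇒ T_C = T_H·COP_R/(1 + COP_R) = 298.71 × 7.37/(1 + 7.37) = 263.0 K.

T_C ≈ 263.0 K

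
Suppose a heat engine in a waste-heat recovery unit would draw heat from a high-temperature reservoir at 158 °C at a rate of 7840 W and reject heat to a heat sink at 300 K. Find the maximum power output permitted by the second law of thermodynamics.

Ẇ_max ≈ 2385 W

T_H = 158 °C → 158 + 273.15 = 431.15 K.
The upper bound on efficiency is η_max = 1 − T_C/T_H = 1 − 300.00/431.15 = 0.3042.
W_max = η_max · Q_H = 0.3042 × 7840 = 2385 W.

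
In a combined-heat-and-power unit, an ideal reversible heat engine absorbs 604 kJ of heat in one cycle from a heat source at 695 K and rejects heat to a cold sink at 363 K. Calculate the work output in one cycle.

W ≈ 289 kJ

Carnot efficiency: η = 1 − T_C/T_H = 1 − 363.00/695.00 = 0.4777.
W = η·Q_H = 0.4777 × 604 = 289 kJ.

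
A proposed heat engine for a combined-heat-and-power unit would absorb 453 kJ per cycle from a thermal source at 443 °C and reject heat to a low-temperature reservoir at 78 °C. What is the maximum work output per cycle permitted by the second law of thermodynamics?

T_H = 443 °C → 443 + 273.15 = 716.15 K.
T_C = 78 °C → 78 + 273.15 = 351.15 K.
The second-law ceiling is the Carnot efficiency, η_max = 1 − T_C/T_H = 1 − 351.15/716.15 = 0.5097.
W_max = η_max · Q_H = 0.5097 × 453 = 230.9 kJ.

W_max ≈ 230.9 kJ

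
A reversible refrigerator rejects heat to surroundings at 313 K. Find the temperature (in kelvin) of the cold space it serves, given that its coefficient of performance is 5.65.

T_C ≈ 266 K

COP_R = T_C/(T_H − T_C) ⇒ T_C = T_H·COP_R/(1 + COP_R) = 313.00 × 5.65/(1 + 5.65) = 266 K.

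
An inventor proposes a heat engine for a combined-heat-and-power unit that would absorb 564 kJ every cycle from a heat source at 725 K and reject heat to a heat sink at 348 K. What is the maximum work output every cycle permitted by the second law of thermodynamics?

No engine can exceed the Carnot limit: η_max = 1 − T_C/T_H = 1 − 348.00/725.00 = 0.5200.
W_max = η_max · Q_H = 0.5200 × 564 = 293 kJ.

W_max ≈ 293 kJ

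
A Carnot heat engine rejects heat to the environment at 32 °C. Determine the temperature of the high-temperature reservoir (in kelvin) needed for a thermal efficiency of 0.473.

T_H ≈ 579.0 K

T_C = 32 °C → 32 + 273.15 = 305.15 K.
From η = 1 − T_C/T_H, solving for T_H gives T_H = T_C/(1 − η) = 305.15/(1 − 0.473) = 579.0 K.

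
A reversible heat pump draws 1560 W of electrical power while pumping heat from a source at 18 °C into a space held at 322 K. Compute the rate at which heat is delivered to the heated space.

T_C = 18 °C → 18 + 273.15 = 291.15 K.
COP_HP = T_H/(T_H − T_C) = 322.00/30.85 = 10.4376.
Q_H = COP_HP · W = 10.4376 × 1560 = 16300 W.

Q̇_H ≈ 16300 W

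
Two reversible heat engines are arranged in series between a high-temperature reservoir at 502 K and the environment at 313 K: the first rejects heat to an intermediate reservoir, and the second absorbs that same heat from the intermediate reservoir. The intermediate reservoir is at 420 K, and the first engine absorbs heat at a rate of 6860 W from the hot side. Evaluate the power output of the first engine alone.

First-stage efficiency η₁ = 1 − T_m/T_H = 1 − 420.00/502.00 = 0.1633.
W₁ = η₁·Q_H = 0.1633 × 6860 = 1120 W.

Ẇ₁ ≈ 1120 W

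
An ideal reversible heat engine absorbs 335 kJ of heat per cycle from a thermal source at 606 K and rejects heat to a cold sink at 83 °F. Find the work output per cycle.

W ≈ 168 kJ

T_C = 83 °F → (83 − 32) × 5/9 = 28.33 °C = 301.48 K.
Carnot efficiency: η = 1 − T_C/T_H = 1 − 301.48/606.00 = 0.5025.
W = η·Q_H = 0.5025 × 335 = 168 kJ.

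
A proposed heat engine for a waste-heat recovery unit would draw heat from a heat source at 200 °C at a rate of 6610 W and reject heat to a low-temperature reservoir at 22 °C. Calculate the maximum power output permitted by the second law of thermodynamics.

Ẇ_max ≈ 2487 W

T_H = 200 °C → 200 + 273.15 = 473.15 K.
T_C = 22 °C → 22 + 273.15 = 295.15 K.
The second-law ceiling is the Carnot efficiency, η_max = 1 − T_C/T_H = 1 − 295.15/473.15 = 0.3762.
W_max = η_max · Q_H = 0.3762 × 6610 = 2487 W.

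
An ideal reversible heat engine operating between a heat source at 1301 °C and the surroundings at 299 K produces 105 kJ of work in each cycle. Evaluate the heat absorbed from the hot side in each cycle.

T_H = 1301 °C → 1301 + 273.15 = 1574.15 K.
For a reversible engine, η = 1 − T_C/T_H = 1 − 299.00/1574.15 = 0.8101.
Q_H = W/η = 105/0.8101 = 130 kJ.

Q_H ≈ 130 kJ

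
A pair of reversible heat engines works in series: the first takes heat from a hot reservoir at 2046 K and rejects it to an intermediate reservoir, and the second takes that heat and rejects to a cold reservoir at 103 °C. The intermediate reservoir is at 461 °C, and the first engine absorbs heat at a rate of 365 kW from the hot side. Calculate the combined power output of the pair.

Ẇ_total ≈ 298 kW

T_C = 103 °C → 103 + 273.15 = 376.15 K.
Two reversible stages in series are equivalent to a single Carnot engine between T_H and T_C, so η_total = 1 − T_C/T_H = 1 − 376.15/2046.00 = 0.8162.
W_total = η_total · Q_H = 0.8162 × 365 = 298 kW.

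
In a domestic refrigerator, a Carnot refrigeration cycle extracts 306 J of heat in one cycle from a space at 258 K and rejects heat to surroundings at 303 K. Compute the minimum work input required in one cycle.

Carnot COP: COP_R = T_C/(T_H − T_C) = 258.00/45.00 = 5.7333.
W = Q_C/COP_R = 306/5.7333 = 53.4 J.

W_in ≈ 53.4 J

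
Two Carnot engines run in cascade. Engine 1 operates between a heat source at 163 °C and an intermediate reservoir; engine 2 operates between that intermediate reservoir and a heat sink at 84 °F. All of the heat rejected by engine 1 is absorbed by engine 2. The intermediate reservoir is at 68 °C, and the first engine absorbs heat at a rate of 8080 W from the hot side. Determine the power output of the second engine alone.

Ẇ₂ ≈ 725 W

T_H = 163 °C → 163 + 273.15 = 436.15 K.
T_C = 84 °F → (84 − 32) × 5/9 = 28.89 °C = 302.04 K.
T_m = 68 °C → 68 + 273.15 = 341.15 K.
Heat entering the second stage: Q_m = Q_H·(T_m/T_H) = 8080 × 341.15/436.15 = 6320 W.
Second-stage efficiency η₂ = 1 − T_C/T_m = 1 − 302.04/341.15 = 0.1146, so W₂ = η₂·Q_m = 725 W.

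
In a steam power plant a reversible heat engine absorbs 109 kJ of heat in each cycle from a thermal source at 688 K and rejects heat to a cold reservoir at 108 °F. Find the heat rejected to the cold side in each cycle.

Q_C ≈ 49.96 kJ

T_C = 108 °F → (108 − 32) × 5/9 = 42.22 °C = 315.37 K.
Since the cycle is reversible, η = 1 − T_C/T_H = 1 − 315.37/688.00 = 0.5416.
For a reversible cycle Q_C/Q_H = T_C/T_H, so Q_C = 109 × 315.37/688.00 = 49.96 kJ.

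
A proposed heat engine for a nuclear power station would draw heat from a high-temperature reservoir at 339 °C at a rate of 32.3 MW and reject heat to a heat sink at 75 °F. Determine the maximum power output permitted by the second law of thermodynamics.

Ẇ_max ≈ 16.6 MW

T_H = 339 °C → 339 + 273.15 = 612.15 K.
T_C = 75 °F → (75 − 32) × 5/9 = 23.89 °C = 297.04 K.
The second-law ceiling is the Carnot efficiency, η_max = 1 − T_C/T_H = 1 − 297.04/612.15 = 0.5148.
W_max = η_max · Q_H = 0.5148 × 32.3 = 16.6 MW.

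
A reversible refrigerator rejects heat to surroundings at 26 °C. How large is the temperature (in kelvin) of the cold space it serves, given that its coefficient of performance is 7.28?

T_H = 26 °C → 26 + 273.15 = 299.15 K.
COP_R = T_C/(T_H − T_C) ⇒ T_C = T_H·COP_R/(1 + COP_R) = 299.15 × 7.28/(1 + 7.28) = 263.0 K.

T_C ≈ 263.0 K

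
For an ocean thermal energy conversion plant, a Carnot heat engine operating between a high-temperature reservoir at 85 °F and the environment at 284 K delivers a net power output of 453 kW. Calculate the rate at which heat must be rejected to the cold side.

T_H = 85 °F → (85 − 32) × 5/9 = 29.44 °C = 302.59 K.
Since the cycle is reversible, η = 1 − T_C/T_H = 1 − 284.00/302.59 = 0.0615.
Since Q_C/Q_H = T_C/T_H and Q_H = W/η, Q_C = W·T_C/(T_H − T_C) = 453 × 284.00/18.59 = 6920 kW.

Q̇_C ≈ 6920 kW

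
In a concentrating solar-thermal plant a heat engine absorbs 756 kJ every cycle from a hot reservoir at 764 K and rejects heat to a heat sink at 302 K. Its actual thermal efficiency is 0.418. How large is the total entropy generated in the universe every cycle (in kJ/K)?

W = η·Q_H = 0.418 × 756 = 316.0 kJ, so Q_C = Q_H − W = 440.0 kJ.
The hot reservoir loses entropy Q_H/T_H = 756/764.00 = 0.9895 kJ/K; the cold reservoir gains Q_C/T_C = 440.0/302.00 = 1.457 kJ/K.
ΔS_univ = −Q_H/T_H + Q_C/T_C = 0.467 kJ/K (> 0, since η = 0.418 < η_Carnot = 0.605).

ΔS_univ ≈ 0.467 kJ/K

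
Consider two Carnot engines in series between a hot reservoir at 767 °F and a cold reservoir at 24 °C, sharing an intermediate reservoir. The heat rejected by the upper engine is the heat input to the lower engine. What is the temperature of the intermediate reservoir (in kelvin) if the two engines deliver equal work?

T_H = 767 °F → (767 − 32) × 5/9 = 408.33 °C = 681.48 K.
T_C = 24 °C → 24 + 273.15 = 297.15 K.
For reversible stages Q_m = Q_H·(T_m/T_H). Setting W₁ = Q_H(1 − T_m/T_H) equal to W₂ = Q_m(1 − T_C/T_m) = Q_H·(T_m − T_C)/T_H gives T_H − T_m = T_m − T_C, so T_m = (T_H + T_C)/2 = (681.48 + 297.15)/2 = 489 K.

T_m ≈ 489 K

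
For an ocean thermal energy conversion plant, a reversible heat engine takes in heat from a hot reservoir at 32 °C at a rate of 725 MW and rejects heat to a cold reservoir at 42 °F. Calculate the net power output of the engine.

Ẇ ≈ 62.83 MW

T_H = 32 °C → 32 + 273.15 = 305.15 K.
T_C = 42 °F → (42 − 32) × 5/9 = 5.56 °C = 278.71 K.
Carnot efficiency: η = 1 − T_C/T_H = 1 − 278.71/305.15 = 0.0867.
W = η·Q_H = 0.0867 × 725 = 62.83 MW.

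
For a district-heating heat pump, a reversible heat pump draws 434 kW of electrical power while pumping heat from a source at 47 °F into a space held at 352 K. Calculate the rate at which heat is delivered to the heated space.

T_C = 47 °F → (47 − 32) × 5/9 = 8.33 °C = 281.48 K.
For a reversible heat pump, COP_HP = T_H/(T_H − T_C) = 352.00/70.52 = 4.9917.
Q_H = COP_HP · W = 4.9917 × 434 = 2166 kW.

Q̇_H ≈ 2166 kW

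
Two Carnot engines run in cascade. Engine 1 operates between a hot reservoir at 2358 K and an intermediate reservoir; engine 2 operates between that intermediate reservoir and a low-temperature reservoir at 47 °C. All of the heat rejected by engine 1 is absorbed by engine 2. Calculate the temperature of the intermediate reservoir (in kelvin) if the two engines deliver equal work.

T_C = 47 °C → 47 + 273.15 = 320.15 K.
For reversible stages Q_m = Q_H·(T_m/T_H). Setting W₁ = Q_H(1 − T_m/T_H) equal to W₂ = Q_m(1 − T_C/T_m) = Q_H·(T_m − T_C)/T_H gives T_H − T_m = T_m − T_C, so T_m = (T_H + T_C)/2 = (2358.00 + 320.15)/2 = 1339 K.

T_m ≈ 1339 K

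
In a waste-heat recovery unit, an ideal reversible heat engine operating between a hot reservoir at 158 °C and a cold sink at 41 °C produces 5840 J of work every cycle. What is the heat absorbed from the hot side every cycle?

T_H = 158 °C → 158 + 273.15 = 431.15 K.
T_C = 41 °C → 41 + 273.15 = 314.15 K.
η_rev = 1 − T_C/T_H = 1 − 314.15/431.15 = 0.2714.
Q_H = W/η = 5840/0.2714 = 21500 J.

Q_H ≈ 21500 J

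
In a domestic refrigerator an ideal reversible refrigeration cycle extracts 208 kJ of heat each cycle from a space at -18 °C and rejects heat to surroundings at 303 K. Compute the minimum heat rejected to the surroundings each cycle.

Q_H ≈ 247 kJ

T_C = -18 °C → -18 + 273.15 = 255.15 K.
For a reversible cycle Q_H/Q_C = T_H/T_C, so Q_H = Q_C·T_H/T_C = 208 × 303.00/255.15 = 247 kJ.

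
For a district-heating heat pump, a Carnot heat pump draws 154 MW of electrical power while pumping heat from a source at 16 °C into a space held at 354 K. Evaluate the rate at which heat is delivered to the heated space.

T_C = 16 °C → 16 + 273.15 = 289.15 K.
The Carnot heat-pump COP is COP_HP = T_H/(T_H − T_C) = 354.00/64.85 = 5.4588.
Q_H = COP_HP · W = 5.4588 × 154 = 841 MW.

Q̇_H ≈ 841 MW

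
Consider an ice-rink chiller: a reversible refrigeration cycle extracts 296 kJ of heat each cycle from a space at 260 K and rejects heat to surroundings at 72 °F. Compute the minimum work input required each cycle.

T_H = 72 °F → (72 − 32) × 5/9 = 22.22 °C = 295.37 K.
The reversible coefficient of performance is COP_R = T_C/(T_H − T_C) = 260.00/35.37 = 7.3504.
W = Q_C/COP_R = 296/7.3504 = 40.3 kJ.

W_in ≈ 40.3 kJ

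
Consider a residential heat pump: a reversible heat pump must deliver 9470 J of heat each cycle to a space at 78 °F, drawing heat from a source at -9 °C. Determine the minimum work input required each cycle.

T_H = 78 °F → (78 − 32) × 5/9 = 25.56 °C = 298.71 K.
T_C = -9 °C → -9 + 273.15 = 264.15 K.
The Carnot heat-pump COP is COP_HP = T_H/(T_H − T_C) = 298.71/34.56 = 8.6442.
W = Q_H/COP_HP = 9470/8.6442 = 1100 J.

W_in ≈ 1100 J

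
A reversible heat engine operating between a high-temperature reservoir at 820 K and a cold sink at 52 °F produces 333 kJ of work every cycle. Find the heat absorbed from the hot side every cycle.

T_C = 52 °F → (52 − 32) × 5/9 = 11.11 °C = 284.26 K.
Since the cycle is reversible, η = 1 − T_C/T_H = 1 − 284.26/820.00 = 0.6533.
Q_H = W/η = 333/0.6533 = 509.7 kJ.

Q_H ≈ 509.7 kJ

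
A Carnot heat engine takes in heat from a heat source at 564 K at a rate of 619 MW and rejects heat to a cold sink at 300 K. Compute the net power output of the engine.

Since the cycle is reversible, η = 1 − T_C/T_H = 1 − 300.00/564.00 = 0.4681.
W = η·Q_H = 0.4681 × 619 = 290 MW.

Ẇ ≈ 290 MW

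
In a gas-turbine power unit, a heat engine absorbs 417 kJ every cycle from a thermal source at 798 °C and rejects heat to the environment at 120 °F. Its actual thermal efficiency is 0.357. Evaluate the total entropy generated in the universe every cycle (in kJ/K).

T_H = 798 °C → 798 + 273.15 = 1071.15 K.
T_C = 120 °F → (120 − 32) × 5/9 = 48.89 °C = 322.04 K.
W = η·Q_H = 0.357 × 417 = 148.9 kJ, so Q_C = Q_H − W = 268.1 kJ.
The hot reservoir loses entropy Q_H/T_H = 417/1071.15 = 0.3893 kJ/K; the cold reservoir gains Q_C/T_C = 268.1/322.04 = 0.8326 kJ/K.
ΔS_univ = −Q_H/T_H + Q_C/T_C = 0.4433 kJ/K (> 0, since η = 0.357 < η_Carnot = 0.699).

ΔS_univ ≈ 0.4433 kJ/K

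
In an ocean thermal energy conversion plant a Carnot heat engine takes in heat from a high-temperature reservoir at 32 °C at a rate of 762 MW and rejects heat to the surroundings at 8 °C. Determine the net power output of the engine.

T_H = 32 °C → 32 + 273.15 = 305.15 K.
T_C = 8 °C → 8 + 273.15 = 281.15 K.
The Carnot efficiency is η = 1 − T_C/T_H = 1 − 281.15/305.15 = 0.0786.
W = η·Q_H = 0.0786 × 762 = 59.93 MW.

Ẇ ≈ 59.93 MW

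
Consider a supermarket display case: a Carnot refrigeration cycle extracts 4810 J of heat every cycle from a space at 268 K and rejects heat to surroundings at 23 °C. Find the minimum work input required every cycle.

T_H = 23 °C → 23 + 273.15 = 296.15 K.
COP_R = T_C/(T_H − T_C) = 268.00/28.15 = 9.5204.
W = Q_C/COP_R = 4810/9.5204 = 505.2 J.

W_in ≈ 505.2 J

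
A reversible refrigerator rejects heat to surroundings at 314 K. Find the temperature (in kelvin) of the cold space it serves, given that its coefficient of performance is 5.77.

COP_R = T_C/(T_H − T_C) ⇒ T_C = T_H·COP_R/(1 + COP_R) = 314.00 × 5.77/(1 + 5.77) = 268 K.

T_C ≈ 268 K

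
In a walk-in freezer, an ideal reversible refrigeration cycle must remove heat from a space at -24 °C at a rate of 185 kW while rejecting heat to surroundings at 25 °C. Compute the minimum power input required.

Ẇ_in ≈ 36.38 kW

T_H = 25 °C → 25 + 273.15 = 298.15 K.
T_C = -24 °C → -24 + 273.15 = 249.15 K.
COP_R = T_C/(T_H − T_C) = 249.15/49.00 = 5.0847.
W = Q_C/COP_R = 185/5.0847 = 36.38 kW.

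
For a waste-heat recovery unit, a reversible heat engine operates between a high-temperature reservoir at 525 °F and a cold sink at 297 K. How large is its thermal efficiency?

η ≈ 0.457

T_H = 525 °F → (525 − 32) × 5/9 = 273.89 °C = 547.04 K.
For a reversible engine, η = 1 − T_C/T_H = 1 − 297.00/547.04 = 0.457.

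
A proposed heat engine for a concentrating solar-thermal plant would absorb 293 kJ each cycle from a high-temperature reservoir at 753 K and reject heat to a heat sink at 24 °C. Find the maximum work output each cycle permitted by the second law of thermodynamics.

W_max ≈ 177 kJ

T_C = 24 °C → 24 + 273.15 = 297.15 K.
The upper bound on efficiency is η_max = 1 − T_C/T_H = 1 − 297.15/753.00 = 0.6054.
W_max = η_max · Q_H = 0.6054 × 293 = 177 kJ.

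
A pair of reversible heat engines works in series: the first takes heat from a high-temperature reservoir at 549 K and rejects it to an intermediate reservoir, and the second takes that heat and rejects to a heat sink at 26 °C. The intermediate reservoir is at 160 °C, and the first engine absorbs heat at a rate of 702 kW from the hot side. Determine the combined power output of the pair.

Ẇ_total ≈ 319 kW

T_C = 26 °C → 26 + 273.15 = 299.15 K.
Two reversible stages in series are equivalent to a single Carnot engine between T_H and T_C, so η_total = 1 − T_C/T_H = 1 − 299.15/549.00 = 0.4551.
W_total = η_total · Q_H = 0.4551 × 702 = 319 kW.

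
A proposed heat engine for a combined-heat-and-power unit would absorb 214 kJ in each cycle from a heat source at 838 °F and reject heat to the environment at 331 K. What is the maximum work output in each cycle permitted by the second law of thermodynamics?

W_max ≈ 115.7 kJ

T_H = 838 °F → (838 − 32) × 5/9 = 447.78 °C = 720.93 K.
The second-law ceiling is the Carnot efficiency, η_max = 1 − T_C/T_H = 1 − 331.00/720.93 = 0.5409.
W_max = η_max · Q_H = 0.5409 × 214 = 115.7 kJ.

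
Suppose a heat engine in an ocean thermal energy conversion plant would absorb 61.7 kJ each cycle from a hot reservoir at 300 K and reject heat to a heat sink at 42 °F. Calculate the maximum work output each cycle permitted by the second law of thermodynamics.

T_C = 42 °F → (42 − 32) × 5/9 = 5.56 °C = 278.71 K.
By the Carnot theorem, η_max = 1 − T_C/T_H = 1 − 278.71/300.00 = 0.0710.
W_max = η_max · Q_H = 0.0710 × 61.7 = 4.38 kJ.

W_max ≈ 4.38 kJ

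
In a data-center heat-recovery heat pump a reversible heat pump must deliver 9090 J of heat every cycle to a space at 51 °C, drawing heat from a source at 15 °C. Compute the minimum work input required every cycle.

W_in ≈ 1010 J

T_H = 51 °C → 51 + 273.15 = 324.15 K.
T_C = 15 °C → 15 + 273.15 = 288.15 K.
COP_HP = T_H/(T_H − T_C) = 324.15/36.00 = 9.0042.
W = Q_H/COP_HP = 9090/9.0042 = 1010 J.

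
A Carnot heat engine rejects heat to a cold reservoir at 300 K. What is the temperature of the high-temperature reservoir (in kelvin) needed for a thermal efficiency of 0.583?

T_H ≈ 719 K

From η = 1 − T_C/T_H, solving for T_H gives T_H = T_C/(1 − η) = 300.00/(1 − 0.583) = 719 K.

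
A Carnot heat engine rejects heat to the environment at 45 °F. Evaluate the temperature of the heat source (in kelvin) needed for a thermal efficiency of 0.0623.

T_H ≈ 299.0 K

T_C = 45 °F → (45 − 32) × 5/9 = 7.22 °C = 280.37 K.
From η = 1 − T_C/T_H, solving for T_H gives T_H = T_C/(1 − η) = 280.37/(1 − 0.0623) = 299.0 K.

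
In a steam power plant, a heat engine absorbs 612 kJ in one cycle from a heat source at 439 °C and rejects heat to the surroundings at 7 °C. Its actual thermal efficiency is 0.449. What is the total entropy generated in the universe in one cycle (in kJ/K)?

T_H = 439 °C → 439 + 273.15 = 712.15 K.
T_C = 7 °C → 7 + 273.15 = 280.15 K.
W = η·Q_H = 0.449 × 612 = 274.8 kJ, so Q_C = Q_H − W = 337.2 kJ.
The hot reservoir loses entropy Q_H/T_H = 612/712.15 = 0.8594 kJ/K; the cold reservoir gains Q_C/T_C = 337.2/280.15 = 1.204 kJ/K.
ΔS_univ = −Q_H/T_H + Q_C/T_C = 0.344 kJ/K (> 0, since η = 0.449 < η_Carnot = 0.607).

ΔS_univ ≈ 0.344 kJ/K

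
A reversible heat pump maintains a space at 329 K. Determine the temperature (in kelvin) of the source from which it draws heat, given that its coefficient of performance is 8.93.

COP_HP = T_H/(T_H − T_C) ⇒ T_C = T_H·(COP_HP − 1)/COP_HP = 329.00 × (8.93 − 1)/8.93 = 292 K.

T_C ≈ 292 K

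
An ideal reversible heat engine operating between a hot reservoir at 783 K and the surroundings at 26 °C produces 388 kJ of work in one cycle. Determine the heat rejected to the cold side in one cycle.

T_C = 26 °C → 26 + 273.15 = 299.15 K.
Since the cycle is reversible, η = 1 − T_C/T_H = 1 − 299.15/783.00 = 0.6179.
Since Q_C/Q_H = T_C/T_H and Q_H = W/η, Q_C = W·T_C/(T_H − T_C) = 388 × 299.15/483.85 = 239.9 kJ.

Q_C ≈ 239.9 kJ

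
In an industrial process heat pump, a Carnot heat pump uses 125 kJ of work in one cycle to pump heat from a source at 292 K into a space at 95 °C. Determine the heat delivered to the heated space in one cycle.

T_H = 95 °C → 95 + 273.15 = 368.15 K.
The Carnot heat-pump COP is COP_HP = T_H/(T_H − T_C) = 368.15/76.15 = 4.8345.
Q_H = COP_HP · W = 4.8345 × 125 = 604 kJ.

Q_H ≈ 604 kJ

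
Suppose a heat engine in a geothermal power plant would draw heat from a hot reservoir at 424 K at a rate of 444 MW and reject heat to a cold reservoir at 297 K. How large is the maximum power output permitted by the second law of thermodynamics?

The upper bound on efficiency is η_max = 1 − T_C/T_H = 1 − 297.00/424.00 = 0.2995.
W_max = η_max · Q_H = 0.2995 × 444 = 133 MW.

Ẇ_max ≈ 133 MW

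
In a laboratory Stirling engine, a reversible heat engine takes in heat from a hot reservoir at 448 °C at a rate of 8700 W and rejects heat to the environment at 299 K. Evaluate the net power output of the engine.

T_H = 448 °C → 448 + 273.15 = 721.15 K.
Since the cycle is reversible, η = 1 − T_C/T_H = 1 − 299.00/721.15 = 0.5854.
W = η·Q_H = 0.5854 × 8700 = 5093 W.

Ẇ ≈ 5093 W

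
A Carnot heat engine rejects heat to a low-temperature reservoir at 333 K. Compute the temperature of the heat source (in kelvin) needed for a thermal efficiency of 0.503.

From η = 1 − T_C/T_H, solving for T_H gives T_H = T_C/(1 − η) = 333.00/(1 − 0.503) = 670 K.

T_H ≈ 670 K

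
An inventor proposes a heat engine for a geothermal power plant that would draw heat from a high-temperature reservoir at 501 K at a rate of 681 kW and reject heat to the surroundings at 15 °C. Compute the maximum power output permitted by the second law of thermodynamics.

T_C = 15 °C → 15 + 273.15 = 288.15 K.
By the Carnot theorem, η_max = 1 − T_C/T_H = 1 − 288.15/501.00 = 0.4249.
W_max = η_max · Q_H = 0.4249 × 681 = 289 kW.

Ẇ_max ≈ 289 kW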